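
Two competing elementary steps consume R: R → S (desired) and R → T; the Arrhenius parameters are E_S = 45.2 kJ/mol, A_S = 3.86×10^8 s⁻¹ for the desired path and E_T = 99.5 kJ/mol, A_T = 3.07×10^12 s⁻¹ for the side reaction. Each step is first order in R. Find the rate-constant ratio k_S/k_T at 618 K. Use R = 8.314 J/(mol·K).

4.89

k_S/k_T = (A_S/A_T)·exp[−(E_S−E_T)/(RT)] = (A_S/A_T)·exp[(E_T−E_S)/(RT)].
(E_T−E_S)/(RT) = (99.5−45.2)×10³/(8.314×618) = 54300/5138 = 10.57.
k_S/k_T = (3.86×10^8/3.07×10^12)·exp(10.57) = 1.257×10^-4 × 38879 = 4.89.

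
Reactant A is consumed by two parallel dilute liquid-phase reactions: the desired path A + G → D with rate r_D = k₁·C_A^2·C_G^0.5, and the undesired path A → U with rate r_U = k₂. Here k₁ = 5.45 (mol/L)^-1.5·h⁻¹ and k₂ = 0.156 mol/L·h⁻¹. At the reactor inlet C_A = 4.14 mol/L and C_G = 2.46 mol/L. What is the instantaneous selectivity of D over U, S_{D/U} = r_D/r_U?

939

S_{D/U} = r_D/r_U = (k₁·C_A^2·C_G^0.5)/(k₂) = (k₁/k₂)·C_A^2·C_G^0.5.
= (5.45×4.140^2×2.460^0.5) / (0.156) = 146.5/0.1560 = 939.
Since the desired path is higher order in A, keeping C_A high (PFR or concentrated feed) favours D.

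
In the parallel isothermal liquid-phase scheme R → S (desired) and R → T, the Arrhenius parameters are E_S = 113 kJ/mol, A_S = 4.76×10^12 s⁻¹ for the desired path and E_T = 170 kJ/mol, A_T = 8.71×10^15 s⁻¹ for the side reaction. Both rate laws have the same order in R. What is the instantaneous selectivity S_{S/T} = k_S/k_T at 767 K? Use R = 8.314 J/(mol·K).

4.16

Since both paths have the same order in R, the concentration cancels and S_{S/T} = k_S/k_T = (A_S/A_T)·exp[(E_T−E_S)/(RT)].
(E_T−E_S)/(RT) = (170−113)×10³/(8.314×767) = 57000/6377 = 8.939.
k_S/k_T = (4.76×10^12/8.71×10^15)·exp(8.939) = 5.465×10^-4 × 7621 = 4.16.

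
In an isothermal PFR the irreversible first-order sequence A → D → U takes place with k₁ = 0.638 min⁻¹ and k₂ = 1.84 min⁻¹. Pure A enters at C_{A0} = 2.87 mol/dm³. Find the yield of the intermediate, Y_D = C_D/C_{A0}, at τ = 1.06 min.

0.194

Solving the coupled first-order balances gives C_D(τ) = [k₁/(k₂−k₁)]·C_{A0}·(e^(−k₁τ) − e^(−k₂τ)).
e^(−k₁τ) = e^(−0.638×1.06) = e^(−0.6763) = 0.5085; e^(−k₂τ) = e^(−1.950) = 0.1422.
C_D = 0.638×2.87/(1.84−0.638) × (0.5085−0.1422) = 1.523×0.3663 = 0.5580 mol/dm³.
Y_D = C_D/C_{A0} = 0.5580/2.87 = 0.194.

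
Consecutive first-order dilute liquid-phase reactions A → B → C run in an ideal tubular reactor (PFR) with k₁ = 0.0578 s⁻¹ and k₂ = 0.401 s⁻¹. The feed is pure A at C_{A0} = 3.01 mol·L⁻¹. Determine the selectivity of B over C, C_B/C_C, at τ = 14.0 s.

0.155

The intermediate concentration in a first-order A→B→C sequence is C_B = k₁C_{A0}(e^(−k₁τ) − e^(−k₂τ))/(k₂−k₁).
e^(−k₁τ) = e^(−0.0578×14.0) = e^(−0.8092) = 0.4452; e^(−k₂τ) = e^(−5.614) = 0.003646.
C_B = 0.0578×3.01/(0.401−0.0578) × (0.4452−0.003646) = 0.5069×0.4416 = 0.2238 mol·L⁻¹.
C_A = C_{A0}e^(−k₁τ) = 1.340 mol·L⁻¹, so C_C = C_{A0}−C_A−C_B = 1.446 mol·L⁻¹; C_B/C_C = 0.155.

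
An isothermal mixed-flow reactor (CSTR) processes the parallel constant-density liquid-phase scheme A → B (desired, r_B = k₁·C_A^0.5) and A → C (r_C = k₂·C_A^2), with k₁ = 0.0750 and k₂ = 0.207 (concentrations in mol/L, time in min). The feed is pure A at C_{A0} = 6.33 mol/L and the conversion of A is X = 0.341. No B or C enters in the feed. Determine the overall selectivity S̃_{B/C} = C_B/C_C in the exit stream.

0.0425

Exit C_A = C_{A0}(1−X) = 6.33×0.659 = 4.171 mol/L.
In a CSTR the entire volume is at exit conditions, so r_B = 0.0750×4.171^0.5 = 0.1532 and r_C = 0.207×4.171^2 = 3.602.
Overall selectivity = C_B/C_C = r_Bτ/(r_Cτ) = r_B/r_C = 0.0425.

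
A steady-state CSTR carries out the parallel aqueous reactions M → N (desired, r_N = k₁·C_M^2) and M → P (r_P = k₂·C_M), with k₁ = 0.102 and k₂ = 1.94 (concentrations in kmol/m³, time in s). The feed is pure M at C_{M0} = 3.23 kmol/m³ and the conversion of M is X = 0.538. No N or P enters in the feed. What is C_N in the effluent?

Exit C_M = C_{M0}(1−X) = 3.23×0.462 = 1.492 kmol/m³.
A CSTR operates uniformly at the exit composition, giving r_N = 0.2271 and r_P = 2.895 (each k·C_M^n at C_M = 1.492).
Fraction of consumed M going to N: r_N/(r_N+r_P) = 0.07275.
C_N = 0.07275·C_{M0}·X = 0.07275×3.23×0.538 = 0.126 kmol/m³.

0.126 kmol/m³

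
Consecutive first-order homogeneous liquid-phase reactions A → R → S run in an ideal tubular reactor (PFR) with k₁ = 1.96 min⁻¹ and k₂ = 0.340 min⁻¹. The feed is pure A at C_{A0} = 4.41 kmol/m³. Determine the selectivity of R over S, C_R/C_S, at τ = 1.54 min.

2.24

The intermediate concentration in a first-order A→B→C sequence is C_R = k₁C_{A0}(e^(−k₁τ) − e^(−k₂τ))/(k₂−k₁).
e^(−k₁τ) = e^(−1.96×1.54) = e^(−3.018) = 0.04888; e^(−k₂τ) = e^(−0.5236) = 0.5924.
C_R = 1.96×4.41/(0.340−1.96) × (0.04888−0.5924) = (-5.336)×(-0.5435) = 2.900 kmol/m³.
C_A = C_{A0}e^(−k₁τ) = 0.2156 kmol/m³, so C_S = C_{A0}−C_A−C_R = 1.295 kmol/m³; C_R/C_S = 2.24.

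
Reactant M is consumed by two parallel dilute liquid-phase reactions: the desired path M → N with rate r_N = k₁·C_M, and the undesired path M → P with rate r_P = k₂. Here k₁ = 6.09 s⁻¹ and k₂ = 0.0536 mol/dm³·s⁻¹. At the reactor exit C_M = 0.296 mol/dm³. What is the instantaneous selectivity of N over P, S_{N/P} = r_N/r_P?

S_{N/P} = r_N/r_P = (k₁·C_M)/(k₂) = (k₁/k₂)·C_M.
= (6.09×0.2960) / (0.0536) = 1.803/0.05360 = 33.6.

33.6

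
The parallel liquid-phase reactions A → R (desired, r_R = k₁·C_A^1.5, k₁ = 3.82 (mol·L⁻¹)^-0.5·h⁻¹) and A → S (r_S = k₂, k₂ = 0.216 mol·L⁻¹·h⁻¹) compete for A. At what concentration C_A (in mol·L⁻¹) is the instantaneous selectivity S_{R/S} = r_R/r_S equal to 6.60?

S_{R/S} = (k₁/k₂)·C_A^1.5 ⇒ C_A = (S·k₂/k₁)^(1/1.5).
= (6.60×0.216/3.82)^(0.6667) = (0.3732)^(0.6667) = 0.518 mol·L⁻¹.

0.518 mol·L⁻¹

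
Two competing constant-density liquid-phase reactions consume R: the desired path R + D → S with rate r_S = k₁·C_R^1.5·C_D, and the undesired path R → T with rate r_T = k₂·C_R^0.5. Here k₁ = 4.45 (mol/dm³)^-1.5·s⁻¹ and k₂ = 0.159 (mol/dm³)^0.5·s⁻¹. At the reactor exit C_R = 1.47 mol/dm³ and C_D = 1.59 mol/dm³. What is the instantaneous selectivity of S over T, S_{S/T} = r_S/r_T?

65.4

S_{S/T} = r_S/r_T = (k₁·C_R^1.5·C_D)/(k₂·C_R^0.5) = (k₁/k₂)·C_R·C_D.
= (4.45×1.470^1.5×1.590) / (0.159×1.470^0.5) = 12.61/0.1928 = 65.4.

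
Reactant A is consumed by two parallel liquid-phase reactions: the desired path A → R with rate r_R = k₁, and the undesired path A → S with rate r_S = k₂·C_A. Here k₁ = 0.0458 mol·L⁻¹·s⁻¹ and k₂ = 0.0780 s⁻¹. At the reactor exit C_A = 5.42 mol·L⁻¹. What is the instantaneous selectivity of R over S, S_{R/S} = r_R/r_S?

S_{R/S} = r_R/r_S = (k₁)/(k₂·C_A) = (k₁/k₂)·C_A⁻¹.
= (0.0458) / (0.0780×5.420) = 0.04580/0.4228 = 0.108.
The undesired path is higher order in A, so low C_A (CSTR or dilute feed) favours R.

0.108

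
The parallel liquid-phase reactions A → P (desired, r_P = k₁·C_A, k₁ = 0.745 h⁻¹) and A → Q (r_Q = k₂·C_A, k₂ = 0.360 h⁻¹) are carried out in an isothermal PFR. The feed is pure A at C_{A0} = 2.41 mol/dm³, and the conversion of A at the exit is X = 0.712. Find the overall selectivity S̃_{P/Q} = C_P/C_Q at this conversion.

C_A = C_{A0}(1−X) = 0.6941 mol/dm³.
Both paths are first order in A, so the instantaneous fraction to P is constant: dC_P/d(−C_A) = k₁/(k₁+k₂) = 0.6742.
C_P = 0.6742·(C_{A0}−C_A) = 0.6742×1.716 = 1.16 mol/dm³.
C_Q = (C_{A0}−C_A)−C_P = 0.5590 mol/dm³; S̃_{P/Q} = 1.157/0.5590 = 2.07.

2.07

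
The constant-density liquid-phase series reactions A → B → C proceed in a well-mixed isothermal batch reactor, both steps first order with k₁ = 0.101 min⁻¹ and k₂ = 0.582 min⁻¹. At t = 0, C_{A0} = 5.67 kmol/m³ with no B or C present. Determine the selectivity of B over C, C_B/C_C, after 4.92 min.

0.420

The intermediate concentration in a first-order A→B→C sequence is C_B = k₁C_{A0}(e^(−k₁t) − e^(−k₂t))/(k₂−k₁).
e^(−k₁t) = e^(−0.101×4.92) = e^(−0.4969) = 0.6084; e^(−k₂t) = e^(−2.863) = 0.05707.
C_B = 0.101×5.67/(0.582−0.101) × (0.6084−0.05707) = 1.191×0.5513 = 0.6564 kmol/m³.
C_A = C_{A0}e^(−k₁t) = 3.450 kmol/m³, so C_C = C_{A0}−C_A−C_B = 1.564 kmol/m³; C_B/C_C = 0.420.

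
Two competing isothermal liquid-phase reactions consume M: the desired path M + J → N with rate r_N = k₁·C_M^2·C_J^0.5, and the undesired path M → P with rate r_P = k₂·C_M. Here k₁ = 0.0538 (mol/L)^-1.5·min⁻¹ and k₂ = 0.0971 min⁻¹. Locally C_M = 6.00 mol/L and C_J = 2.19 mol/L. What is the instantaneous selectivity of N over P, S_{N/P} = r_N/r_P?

S_{N/P} = r_N/r_P = (k₁·C_M^2·C_J^0.5)/(k₂·C_M) = (k₁/k₂)·C_M·C_J^0.5.
= (0.0538×6.000^2×2.190^0.5) / (0.0971×6.000) = 2.866/0.5826 = 4.92.
Since the desired path is higher order in M, keeping C_M high (PFR or concentrated feed) favours N.

4.92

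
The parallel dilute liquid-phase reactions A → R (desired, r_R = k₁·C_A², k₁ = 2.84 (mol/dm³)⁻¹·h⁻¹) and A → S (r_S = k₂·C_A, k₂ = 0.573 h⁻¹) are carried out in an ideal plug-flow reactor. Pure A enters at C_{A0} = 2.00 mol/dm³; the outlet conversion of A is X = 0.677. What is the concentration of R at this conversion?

C_A = C_{A0}(1−X) = 0.6460 mol/dm³.
Along a PFR/batch, dC_S/dC_A = −r_S/(r_R+r_S) = −k₂/(k₂+k₁·C_A).
Integrating from C_{A0} to C_A: C_S = (0.573/2.84)·ln[(0.573+2.84·2.00)/(0.573+2.84·0.646)] = 0.2018·ln(6.253/2.408) = 0.1926 mol/dm³.
Then C_R = (C_{A0}−C_A) − C_S = 1.354 − 0.1926 = 1.161 mol/dm³.

1.16 mol/dm³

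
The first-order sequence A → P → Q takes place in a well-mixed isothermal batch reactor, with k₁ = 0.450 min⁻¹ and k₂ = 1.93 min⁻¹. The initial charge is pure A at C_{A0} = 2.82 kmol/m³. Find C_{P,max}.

For a first-order series the maximum intermediate yield is C_{P,max}/C_{A0} = (k₁/k₂)^[k₂/(k₂−k₁)].
= (0.450/1.93)^(1.93/(1.93−0.450)) = (0.2332)^(1.304) = 0.1498.
C_{P,max} = 0.1498×2.82 = 0.422 kmol/m³.

0.422 kmol/m³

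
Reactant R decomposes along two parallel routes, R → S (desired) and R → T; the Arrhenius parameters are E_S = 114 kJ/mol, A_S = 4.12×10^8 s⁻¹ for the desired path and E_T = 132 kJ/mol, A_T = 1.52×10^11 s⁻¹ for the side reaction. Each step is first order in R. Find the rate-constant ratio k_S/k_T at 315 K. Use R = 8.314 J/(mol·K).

2.62

k_S/k_T = (A_S/A_T)·exp[−(E_S−E_T)/(RT)] = (A_S/A_T)·exp[(E_T−E_S)/(RT)].
(E_T−E_S)/(RT) = (132−114)×10³/(8.314×315) = 18000/2619 = 6.873.
k_S/k_T = (4.12×10^8/1.52×10^11)·exp(6.873) = 0.002711 × 965.9 = 2.62.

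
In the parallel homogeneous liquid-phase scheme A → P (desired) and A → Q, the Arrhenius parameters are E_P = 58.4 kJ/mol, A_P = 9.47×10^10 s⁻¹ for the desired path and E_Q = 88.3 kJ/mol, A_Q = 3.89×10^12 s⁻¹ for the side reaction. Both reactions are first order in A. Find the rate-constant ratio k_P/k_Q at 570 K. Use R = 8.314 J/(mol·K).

13.4

Since both paths have the same order in A, the concentration cancels and S_{P/Q} = k_P/k_Q = (A_P/A_Q)·exp[(E_Q−E_P)/(RT)].
(E_Q−E_P)/(RT) = (88.3−58.4)×10³/(8.314×570) = 29900/4739 = 6.309.
k_P/k_Q = (9.47×10^10/3.89×10^12)·exp(6.309) = 0.02434 × 549.7 = 13.4.
Since E_P < E_Q, lowering the temperature improves selectivity toward P.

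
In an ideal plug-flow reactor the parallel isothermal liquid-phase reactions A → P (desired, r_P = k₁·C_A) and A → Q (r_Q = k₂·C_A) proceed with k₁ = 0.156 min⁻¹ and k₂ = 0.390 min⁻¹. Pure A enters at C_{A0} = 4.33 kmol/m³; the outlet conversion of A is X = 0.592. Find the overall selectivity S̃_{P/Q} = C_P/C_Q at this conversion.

0.400

C_A = C_{A0}(1−X) = 1.767 kmol/m³.
Both paths are first order in A, so the instantaneous fraction to P is constant: dC_P/d(−C_A) = k₁/(k₁+k₂) = 0.2857.
C_P = 0.2857·(C_{A0}−C_A) = 0.2857×2.563 = 0.732 kmol/m³.
C_Q = (C_{A0}−C_A)−C_P = 1.831 kmol/m³; S̃_{P/Q} = 0.7324/1.831 = 0.400.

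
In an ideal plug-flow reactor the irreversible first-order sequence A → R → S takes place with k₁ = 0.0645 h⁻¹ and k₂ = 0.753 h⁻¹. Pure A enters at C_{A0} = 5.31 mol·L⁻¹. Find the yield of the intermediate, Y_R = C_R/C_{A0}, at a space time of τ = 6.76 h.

0.0600

The intermediate concentration in a first-order A→B→C sequence is C_R = k₁C_{A0}(e^(−k₁τ) − e^(−k₂τ))/(k₂−k₁).
e^(−k₁τ) = e^(−0.0645×6.76) = e^(−0.4360) = 0.6466; e^(−k₂τ) = e^(−5.090) = 0.006156.
C_R = 0.0645×5.31/(0.753−0.0645) × (0.6466−0.006156) = 0.4975×0.6404 = 0.3186 mol·L⁻¹.
Y_R = C_R/C_{A0} = 0.3186/5.31 = 0.0600.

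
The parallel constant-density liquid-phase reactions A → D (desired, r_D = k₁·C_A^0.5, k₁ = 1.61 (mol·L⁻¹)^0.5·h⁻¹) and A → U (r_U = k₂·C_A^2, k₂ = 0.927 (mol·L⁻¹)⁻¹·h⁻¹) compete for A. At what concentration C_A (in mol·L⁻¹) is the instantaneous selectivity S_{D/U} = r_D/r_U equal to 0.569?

S_{D/U} = (k₁/k₂)·C_A^-1.5 ⇒ C_A = (S·k₂/k₁)^(1/(-1.5)).
= (0.569×0.927/1.61)^(-0.6667) = (0.3276)^(-0.6667) = 2.10 mol·L⁻¹.

2.10 mol·L⁻¹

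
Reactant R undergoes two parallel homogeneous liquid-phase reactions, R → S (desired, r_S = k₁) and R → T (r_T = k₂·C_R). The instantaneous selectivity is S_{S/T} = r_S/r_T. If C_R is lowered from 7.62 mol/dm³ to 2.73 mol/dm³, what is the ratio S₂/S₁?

S_{S/T} = (k₁/k₂)·C_R⁻¹, so S₂/S₁ = (C_{R,2}/C_{R,1})⁻¹.
= 7.62/2.73 = 2.79.

2.79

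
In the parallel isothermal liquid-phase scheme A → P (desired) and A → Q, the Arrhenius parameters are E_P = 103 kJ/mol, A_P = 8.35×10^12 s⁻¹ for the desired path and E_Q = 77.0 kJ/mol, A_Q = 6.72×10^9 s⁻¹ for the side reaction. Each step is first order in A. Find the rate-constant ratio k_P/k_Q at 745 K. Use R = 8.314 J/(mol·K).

Since both paths have the same order in A, the concentration cancels and S_{P/Q} = k_P/k_Q = (A_P/A_Q)·exp[(E_Q−E_P)/(RT)].
(E_Q−E_P)/(RT) = (77.0−103)×10³/(8.314×745) = -26000/6194 = -4.198.
k_P/k_Q = (8.35×10^12/6.72×10^9)·exp(-4.198) = 1243 × 0.01503 = 18.7.

18.7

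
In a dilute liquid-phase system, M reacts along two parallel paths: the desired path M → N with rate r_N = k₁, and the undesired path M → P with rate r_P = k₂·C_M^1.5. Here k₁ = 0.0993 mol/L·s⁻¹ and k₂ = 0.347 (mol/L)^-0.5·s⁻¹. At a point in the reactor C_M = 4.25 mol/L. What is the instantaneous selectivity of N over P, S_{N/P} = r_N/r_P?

0.0327

S_{N/P} = r_N/r_P = (k₁)/(k₂·C_M^1.5) = (k₁/k₂)·C_M^-1.5.
= (0.0993) / (0.347×4.250^1.5) = 0.09930/3.040 = 0.0327.
The undesired path is higher order in M, so low C_M (CSTR or dilute feed) favours N.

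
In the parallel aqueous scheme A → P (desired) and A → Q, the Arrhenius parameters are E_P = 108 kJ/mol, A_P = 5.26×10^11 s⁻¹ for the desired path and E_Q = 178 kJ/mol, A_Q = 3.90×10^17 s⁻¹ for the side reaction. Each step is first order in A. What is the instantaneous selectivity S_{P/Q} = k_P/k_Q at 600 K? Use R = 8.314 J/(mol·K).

With equal orders, S_{P/Q} = k_P/k_Q = (A_P/A_Q)·exp[(E_Q−E_P)/(RT)].
(E_Q−E_P)/(RT) = (178−108)×10³/(8.314×600) = 70000/4988 = 14.03.
k_P/k_Q = (5.26×10^11/3.90×10^17)·exp(14.03) = 1.349×10^-6 × 1.242×10^6 = 1.68.

1.68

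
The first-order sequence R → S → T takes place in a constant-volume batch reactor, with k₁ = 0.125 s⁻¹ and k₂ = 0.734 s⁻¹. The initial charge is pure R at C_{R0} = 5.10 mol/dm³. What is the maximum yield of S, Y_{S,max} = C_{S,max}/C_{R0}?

Evaluating C_S at t_opt = ln(k₂/k₁)/(k₂−k₁) gives C_{S,max}/C_{R0} = (k₁/k₂)^[k₂/(k₂−k₁)].
= (0.125/0.734)^(0.734/(0.734−0.125)) = (0.1703)^(1.205) = 0.1184.

0.118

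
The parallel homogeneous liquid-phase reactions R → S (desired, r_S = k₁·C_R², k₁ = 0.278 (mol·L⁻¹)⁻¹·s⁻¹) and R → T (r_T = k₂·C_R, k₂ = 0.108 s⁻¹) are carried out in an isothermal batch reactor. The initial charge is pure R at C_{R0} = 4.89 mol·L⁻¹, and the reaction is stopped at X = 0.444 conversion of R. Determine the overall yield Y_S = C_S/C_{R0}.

C_R = C_{R0}(1−X) = 2.719 mol·L⁻¹.
Along a PFR/batch, dC_T/dC_R = −r_T/(r_S+r_T) = −k₂/(k₂+k₁·C_R).
Integrating from C_{R0} to C_R: C_T = (0.108/0.278)·ln[(0.108+0.278·4.89)/(0.108+0.278·2.72)] = 0.3885·ln(1.467/0.8638) = 0.2059 mol·L⁻¹.
Then C_S = (C_{R0}−C_R) − C_T = 2.171 − 0.2059 = 1.965 mol·L⁻¹.
Y_S = C_S/C_{R0} = 1.965/4.89 = 0.402.

0.402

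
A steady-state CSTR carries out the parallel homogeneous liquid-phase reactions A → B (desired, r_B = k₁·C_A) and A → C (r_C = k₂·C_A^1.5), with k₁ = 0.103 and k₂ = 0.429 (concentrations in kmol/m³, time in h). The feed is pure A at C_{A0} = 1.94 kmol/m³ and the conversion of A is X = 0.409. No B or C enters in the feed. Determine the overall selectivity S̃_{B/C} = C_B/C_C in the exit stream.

Exit C_A = C_{A0}(1−X) = 1.94×0.591 = 1.147 kmol/m³.
In a CSTR the entire volume is at exit conditions, so r_B = 0.103×1.147 = 0.1181 and r_C = 0.429×1.147^1.5 = 0.5267.
Overall selectivity = C_B/C_C = r_Bτ/(r_Cτ) = r_B/r_C = 0.224.

0.224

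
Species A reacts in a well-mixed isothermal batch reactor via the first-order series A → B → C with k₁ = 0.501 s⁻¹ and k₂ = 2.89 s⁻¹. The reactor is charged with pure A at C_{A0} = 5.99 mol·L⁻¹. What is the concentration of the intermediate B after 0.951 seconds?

Solving the coupled first-order balances gives C_B(t) = [k₁/(k₂−k₁)]·C_{A0}·(e^(−k₁t) − e^(−k₂t)).
e^(−k₁t) = e^(−0.501×0.951) = e^(−0.4765) = 0.6210; e^(−k₂t) = e^(−2.748) = 0.06403.
C_B = 0.501×5.99/(2.89−0.501) × (0.6210−0.06403) = 1.256×0.5570 = 0.6996 mol·L⁻¹.

0.700 mol·L⁻¹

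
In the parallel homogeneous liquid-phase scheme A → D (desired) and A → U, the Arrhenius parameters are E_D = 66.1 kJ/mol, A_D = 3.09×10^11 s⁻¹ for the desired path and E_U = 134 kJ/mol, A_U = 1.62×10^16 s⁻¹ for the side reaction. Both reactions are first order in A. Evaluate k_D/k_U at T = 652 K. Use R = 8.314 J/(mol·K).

With equal orders, S_{D/U} = k_D/k_U = (A_D/A_U)·exp[(E_U−E_D)/(RT)].
(E_U−E_D)/(RT) = (134−66.1)×10³/(8.314×652) = 67900/5421 = 12.53.
k_D/k_U = (3.09×10^11/1.62×10^16)·exp(12.53) = 1.907×10^-5 × 2.754×10^5 = 5.25.
Since E_D < E_U, lowering the temperature improves selectivity toward D.

5.25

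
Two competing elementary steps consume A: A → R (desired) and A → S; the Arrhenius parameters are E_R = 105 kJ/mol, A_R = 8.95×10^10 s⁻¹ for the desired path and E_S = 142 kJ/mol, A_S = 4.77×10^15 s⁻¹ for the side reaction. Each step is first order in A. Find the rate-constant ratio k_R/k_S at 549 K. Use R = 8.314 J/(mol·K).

0.0622

Since both paths have the same order in A, the concentration cancels and S_{R/S} = k_R/k_S = (A_R/A_S)·exp[(E_S−E_R)/(RT)].
(E_S−E_R)/(RT) = (142−105)×10³/(8.314×549) = 37000/4564 = 8.106.
k_R/k_S = (8.95×10^10/4.77×10^15)·exp(8.106) = 1.876×10^-5 × 3315 = 0.0622.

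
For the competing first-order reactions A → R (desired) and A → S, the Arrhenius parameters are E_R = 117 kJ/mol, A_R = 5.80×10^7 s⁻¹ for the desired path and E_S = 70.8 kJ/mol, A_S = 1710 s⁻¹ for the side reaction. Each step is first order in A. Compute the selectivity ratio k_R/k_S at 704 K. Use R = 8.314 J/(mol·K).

12.7

With equal orders, S_{R/S} = k_R/k_S = (A_R/A_S)·exp[(E_S−E_R)/(RT)].
(E_S−E_R)/(RT) = (70.8−117)×10³/(8.314×704) = -46200/5853 = -7.893.
k_R/k_S = (5.80×10^7/1710)·exp(-7.893) = 33918 × 3.732×10^-4 = 12.7.
Since E_R > E_S, raising the temperature improves selectivity toward R.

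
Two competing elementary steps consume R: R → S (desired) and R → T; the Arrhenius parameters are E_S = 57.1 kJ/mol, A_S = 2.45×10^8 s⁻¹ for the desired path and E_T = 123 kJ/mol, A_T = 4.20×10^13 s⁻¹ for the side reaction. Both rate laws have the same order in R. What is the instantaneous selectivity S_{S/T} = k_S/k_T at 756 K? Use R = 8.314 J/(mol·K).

0.209

Since both paths have the same order in R, the concentration cancels and S_{S/T} = k_S/k_T = (A_S/A_T)·exp[(E_T−E_S)/(RT)].
(E_T−E_S)/(RT) = (123−57.1)×10³/(8.314×756) = 65900/6285 = 10.48.
k_S/k_T = (2.45×10^8/4.20×10^13)·exp(10.48) = 5.833×10^-6 × 35762 = 0.209.
Since E_S < E_T, lowering the temperature improves selectivity toward S.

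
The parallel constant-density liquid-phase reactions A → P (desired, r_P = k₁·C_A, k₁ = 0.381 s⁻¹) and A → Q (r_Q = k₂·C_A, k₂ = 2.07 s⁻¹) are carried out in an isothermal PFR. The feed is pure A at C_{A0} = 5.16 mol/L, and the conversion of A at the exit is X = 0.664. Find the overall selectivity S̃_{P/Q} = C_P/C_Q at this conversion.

C_A = C_{A0}(1−X) = 1.734 mol/L.
Both paths are first order in A, so the instantaneous fraction to P is constant: dC_P/d(−C_A) = k₁/(k₁+k₂) = 0.1554.
C_P = 0.1554·(C_{A0}−C_A) = 0.1554×3.426 = 0.533 mol/L.
C_Q = (C_{A0}−C_A)−C_P = 2.894 mol/L; S̃_{P/Q} = 0.5326/2.894 = 0.184.

0.184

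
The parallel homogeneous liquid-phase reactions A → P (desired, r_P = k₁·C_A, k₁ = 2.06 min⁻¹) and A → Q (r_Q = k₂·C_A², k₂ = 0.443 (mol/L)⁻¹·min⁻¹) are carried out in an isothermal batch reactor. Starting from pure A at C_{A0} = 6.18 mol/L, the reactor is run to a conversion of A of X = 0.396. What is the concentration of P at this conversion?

1.19 mol/L

C_A = C_{A0}(1−X) = 3.733 mol/L.
Along a PFR/batch, dC_P/dC_A = −r_P/(r_P+r_Q) = −k₁/(k₁+k₂·C_A).
Integrating from C_{A0} to C_A: C_P = (2.06/0.443)·ln[(2.06+0.443·6.18)/(2.06+0.443·3.73)] = 4.650·ln(4.798/3.714) = 1.191 mol/L.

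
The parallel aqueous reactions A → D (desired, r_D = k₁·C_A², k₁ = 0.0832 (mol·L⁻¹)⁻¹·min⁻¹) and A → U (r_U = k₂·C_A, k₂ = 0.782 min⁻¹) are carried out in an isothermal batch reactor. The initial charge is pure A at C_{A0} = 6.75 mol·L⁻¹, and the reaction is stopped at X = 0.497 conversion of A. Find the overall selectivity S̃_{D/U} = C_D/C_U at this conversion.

C_A = C_{A0}(1−X) = 3.395 mol·L⁻¹.
Along a PFR/batch, dC_U/dC_A = −r_U/(r_D+r_U) = −k₂/(k₂+k₁·C_A).
Integrating from C_{A0} to C_A: C_U = (0.782/0.0832)·ln[(0.782+0.0832·6.75)/(0.782+0.0832·3.40)] = 9.399·ln(1.344/1.064) = 2.189 mol·L⁻¹.
Then C_D = (C_{A0}−C_A) − C_U = 3.355 − 2.189 = 1.166 mol·L⁻¹.
S̃_{D/U} = C_D/C_U = 1.166/2.189 = 0.533.

0.533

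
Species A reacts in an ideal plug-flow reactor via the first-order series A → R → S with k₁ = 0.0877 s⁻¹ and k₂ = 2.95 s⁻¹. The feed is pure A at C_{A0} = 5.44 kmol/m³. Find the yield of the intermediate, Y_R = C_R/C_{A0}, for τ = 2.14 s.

Solving the coupled first-order balances gives C_R(τ) = [k₁/(k₂−k₁)]·C_{A0}·(e^(−k₁τ) − e^(−k₂τ)).
e^(−k₁τ) = e^(−0.0877×2.14) = e^(−0.1877) = 0.8289; e^(−k₂τ) = e^(−6.313) = 0.001813.
C_R = 0.0877×5.44/(2.95−0.0877) × (0.8289−0.001813) = 0.1667×0.8271 = 0.1379 kmol/m³.
Y_R = C_R/C_{A0} = 0.1379/5.44 = 0.0253.

0.0253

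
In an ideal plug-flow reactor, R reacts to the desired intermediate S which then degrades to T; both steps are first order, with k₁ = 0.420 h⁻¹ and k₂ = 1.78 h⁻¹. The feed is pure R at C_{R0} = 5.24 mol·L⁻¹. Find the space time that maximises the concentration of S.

1.06 h

For first-order series the maximum of C_S occurs at τ_opt = ln(k₂/k₁)/(k₂−k₁).
= ln(1.78/0.420)/(1.78−0.420) = ln(4.238)/1.360 = 1.444/1.360 = 1.06 h.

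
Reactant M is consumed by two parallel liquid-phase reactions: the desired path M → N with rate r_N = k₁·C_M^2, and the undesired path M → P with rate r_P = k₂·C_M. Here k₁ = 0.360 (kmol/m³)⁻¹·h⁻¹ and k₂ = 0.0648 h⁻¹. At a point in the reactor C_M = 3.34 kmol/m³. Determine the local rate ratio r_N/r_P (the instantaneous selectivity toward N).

S_{N/P} = r_N/r_P = (k₁·C_M^2)/(k₂·C_M) = (k₁/k₂)·C_M.
= (0.360×3.340^2) / (0.0648×3.340) = 4.016/0.2164 = 18.6.
Since the desired path is higher order in M, keeping C_M high (PFR or concentrated feed) favours N.

18.6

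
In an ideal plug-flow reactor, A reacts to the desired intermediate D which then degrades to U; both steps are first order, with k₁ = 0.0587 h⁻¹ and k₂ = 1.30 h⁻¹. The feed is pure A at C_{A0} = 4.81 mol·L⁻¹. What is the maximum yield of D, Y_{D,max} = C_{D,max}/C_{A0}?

0.0390

Evaluating C_D at τ_opt = ln(k₂/k₁)/(k₂−k₁) gives C_{D,max}/C_{A0} = (k₁/k₂)^[k₂/(k₂−k₁)].
= (0.0587/1.30)^(1.30/(1.30−0.0587)) = (0.04515)^(1.047) = 0.03900.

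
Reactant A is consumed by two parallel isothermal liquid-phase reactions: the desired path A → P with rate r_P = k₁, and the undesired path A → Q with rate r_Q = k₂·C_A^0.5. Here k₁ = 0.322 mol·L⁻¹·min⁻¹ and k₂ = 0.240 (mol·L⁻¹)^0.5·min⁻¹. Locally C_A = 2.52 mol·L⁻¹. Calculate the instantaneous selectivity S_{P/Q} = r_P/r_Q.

0.845

S_{P/Q} = r_P/r_Q = (k₁)/(k₂·C_A^0.5) = (k₁/k₂)·C_A^-0.5.
= (0.322) / (0.240×2.520^0.5) = 0.3220/0.3810 = 0.845.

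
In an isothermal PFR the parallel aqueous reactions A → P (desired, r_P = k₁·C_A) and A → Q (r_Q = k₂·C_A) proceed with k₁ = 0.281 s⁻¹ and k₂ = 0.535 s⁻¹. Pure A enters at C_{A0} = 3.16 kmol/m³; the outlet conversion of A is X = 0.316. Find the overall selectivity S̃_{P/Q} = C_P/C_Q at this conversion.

C_A = C_{A0}(1−X) = 2.161 kmol/m³.
Both paths are first order in A, so the instantaneous fraction to P is constant: dC_P/d(−C_A) = k₁/(k₁+k₂) = 0.3444.
C_P = 0.3444·(C_{A0}−C_A) = 0.3444×0.9986 = 0.344 kmol/m³.
C_Q = (C_{A0}−C_A)−C_P = 0.6547 kmol/m³; S̃_{P/Q} = 0.3439/0.6547 = 0.525.

0.525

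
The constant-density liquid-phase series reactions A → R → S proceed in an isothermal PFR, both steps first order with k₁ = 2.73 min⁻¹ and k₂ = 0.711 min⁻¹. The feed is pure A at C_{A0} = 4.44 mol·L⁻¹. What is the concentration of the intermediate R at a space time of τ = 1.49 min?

1.98 mol·L⁻¹

The intermediate concentration in a first-order A→B→C sequence is C_R = k₁C_{A0}(e^(−k₁τ) − e^(−k₂τ))/(k₂−k₁).
e^(−k₁τ) = e^(−2.73×1.49) = e^(−4.068) = 0.01712; e^(−k₂τ) = e^(−1.059) = 0.3467.
C_R = 2.73×4.44/(0.711−2.73) × (0.01712−0.3467) = (-6.004)×(-0.3296) = 1.978 mol·L⁻¹.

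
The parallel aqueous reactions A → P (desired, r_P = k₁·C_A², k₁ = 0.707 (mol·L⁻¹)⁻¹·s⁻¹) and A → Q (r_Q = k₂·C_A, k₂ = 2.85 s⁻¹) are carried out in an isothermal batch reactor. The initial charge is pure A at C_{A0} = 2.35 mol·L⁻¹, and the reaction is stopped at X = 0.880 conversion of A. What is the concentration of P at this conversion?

0.489 mol·L⁻¹

C_A = C_{A0}(1−X) = 0.2820 mol·L⁻¹.
Along a PFR/batch, dC_Q/dC_A = −r_Q/(r_P+r_Q) = −k₂/(k₂+k₁·C_A).
Integrating from C_{A0} to C_A: C_Q = (2.85/0.707)·ln[(2.85+0.707·2.35)/(2.85+0.707·0.282)] = 4.031·ln(4.511/3.049) = 1.579 mol·L⁻¹.
Then C_P = (C_{A0}−C_A) − C_Q = 2.068 − 1.579 = 0.4891 mol·L⁻¹.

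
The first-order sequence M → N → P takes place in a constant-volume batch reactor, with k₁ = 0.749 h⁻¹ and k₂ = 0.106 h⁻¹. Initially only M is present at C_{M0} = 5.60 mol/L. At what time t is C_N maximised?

The intermediate peaks when r₁ = r₂, i.e. k₁e^(−k₁t) = k₂e^(−k₂t), giving t_opt = ln(k₂/k₁)/(k₂−k₁).
= ln(0.106/0.749)/(0.106−0.749) = ln(0.1415)/-0.6430 = -1.955/-0.6430 = 3.04 h.

3.04 h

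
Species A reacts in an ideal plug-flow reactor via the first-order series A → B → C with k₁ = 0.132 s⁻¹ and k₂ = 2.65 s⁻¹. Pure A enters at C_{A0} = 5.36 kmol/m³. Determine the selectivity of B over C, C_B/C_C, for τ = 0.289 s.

2.30

The intermediate concentration in a first-order A→B→C sequence is C_B = k₁C_{A0}(e^(−k₁τ) − e^(−k₂τ))/(k₂−k₁).
e^(−k₁τ) = e^(−0.132×0.289) = e^(−0.03815) = 0.9626; e^(−k₂τ) = e^(−0.7658) = 0.4649.
C_B = 0.132×5.36/(2.65−0.132) × (0.9626−0.4649) = 0.2810×0.4976 = 0.1398 kmol/m³.
C_A = C_{A0}e^(−k₁τ) = 5.159 kmol/m³, so C_C = C_{A0}−C_A−C_B = 0.06080 kmol/m³; C_B/C_C = 2.30.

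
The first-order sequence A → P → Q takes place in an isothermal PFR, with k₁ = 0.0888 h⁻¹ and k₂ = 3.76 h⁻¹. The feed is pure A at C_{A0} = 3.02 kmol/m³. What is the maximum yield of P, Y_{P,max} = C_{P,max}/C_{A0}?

For a first-order series the maximum intermediate yield is C_{P,max}/C_{A0} = (k₁/k₂)^[k₂/(k₂−k₁)].
= (0.0888/3.76)^(3.76/(3.76−0.0888)) = (0.02362)^(1.024) = 0.02157.

0.0216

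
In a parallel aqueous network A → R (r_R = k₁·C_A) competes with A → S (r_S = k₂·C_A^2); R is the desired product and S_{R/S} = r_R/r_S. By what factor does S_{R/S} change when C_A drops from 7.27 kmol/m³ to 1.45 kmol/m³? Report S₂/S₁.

S_{R/S} = (k₁/k₂)·C_A⁻¹, so S₂/S₁ = (C_{A,2}/C_{A,1})⁻¹.
= 7.27/1.45 = 5.01.
Selectivity toward R rises as C_A falls — low-concentration operation is favoured.

5.01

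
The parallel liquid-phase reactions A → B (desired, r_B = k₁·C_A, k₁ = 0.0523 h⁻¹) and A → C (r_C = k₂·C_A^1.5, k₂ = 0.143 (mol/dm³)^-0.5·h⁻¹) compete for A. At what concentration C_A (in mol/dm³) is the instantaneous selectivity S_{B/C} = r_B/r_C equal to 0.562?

S_{B/C} = (k₁/k₂)·C_A^-0.5 ⇒ C_A = (S·k₂/k₁)^(-2).
= (0.562×0.143/0.0523)^(-2) = (1.537)^(-2) = 0.424 mol/dm³.

0.424 mol/dm³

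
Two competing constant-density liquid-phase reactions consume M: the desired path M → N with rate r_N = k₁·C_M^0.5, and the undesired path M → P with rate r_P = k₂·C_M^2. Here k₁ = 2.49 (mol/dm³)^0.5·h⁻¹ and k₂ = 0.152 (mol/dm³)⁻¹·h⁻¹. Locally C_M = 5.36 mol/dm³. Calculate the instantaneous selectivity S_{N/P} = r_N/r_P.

S_{N/P} = r_N/r_P = (k₁·C_M^0.5)/(k₂·C_M^2) = (k₁/k₂)·C_M^-1.5.
= (2.49×5.360^0.5) / (0.152×5.360^2) = 5.765/4.367 = 1.32.
The undesired path is higher order in M, so low C_M (CSTR or dilute feed) favours N.

1.32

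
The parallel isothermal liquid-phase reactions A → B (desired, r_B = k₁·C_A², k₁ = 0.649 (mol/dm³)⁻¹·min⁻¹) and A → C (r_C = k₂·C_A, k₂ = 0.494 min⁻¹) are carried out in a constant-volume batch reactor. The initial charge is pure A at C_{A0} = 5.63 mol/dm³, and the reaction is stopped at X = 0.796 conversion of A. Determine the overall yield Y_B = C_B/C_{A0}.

C_A = C_{A0}(1−X) = 1.149 mol/dm³.
Along a PFR/batch, dC_C/dC_A = −r_C/(r_B+r_C) = −k₂/(k₂+k₁·C_A).
Integrating from C_{A0} to C_A: C_C = (0.494/0.649)·ln[(0.494+0.649·5.63)/(0.494+0.649·1.15)] = 0.7612·ln(4.148/1.239) = 0.9195 mol/dm³.
Then C_B = (C_{A0}−C_A) − C_C = 4.481 − 0.9195 = 3.562 mol/dm³.
Y_B = C_B/C_{A0} = 3.562/5.63 = 0.633.

0.633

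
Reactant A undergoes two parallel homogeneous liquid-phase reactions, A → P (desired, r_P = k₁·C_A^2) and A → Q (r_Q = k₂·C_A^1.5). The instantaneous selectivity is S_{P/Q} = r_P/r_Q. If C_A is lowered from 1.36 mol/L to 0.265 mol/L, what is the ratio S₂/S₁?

0.441

S_{P/Q} = (k₁/k₂)·C_A^0.5, so S₂/S₁ = (C_{A,2}/C_{A,1})^0.5.
= (0.265/1.36)^0.5 = (0.1949)^0.5 = 0.441.
Selectivity toward P falls as C_A falls — high-concentration operation is favoured.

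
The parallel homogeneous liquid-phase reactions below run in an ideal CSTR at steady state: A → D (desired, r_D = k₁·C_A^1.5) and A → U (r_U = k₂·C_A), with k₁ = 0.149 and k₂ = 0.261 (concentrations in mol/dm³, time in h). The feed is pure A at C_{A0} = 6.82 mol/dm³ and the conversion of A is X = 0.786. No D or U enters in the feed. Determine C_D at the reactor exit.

2.19 mol/dm³

Exit C_A = C_{A0}(1−X) = 6.82×0.214 = 1.459 mol/dm³.
In a CSTR the entire volume is at exit conditions, so r_D = 0.149×1.459^1.5 = 0.2627 and r_U = 0.261×1.459 = 0.3809.
Fraction of consumed A going to D: r_D/(r_D+r_U) = 0.4082.
C_D = 0.4082·C_{A0}·X = 0.4082×6.82×0.786 = 2.19 mol/dm³.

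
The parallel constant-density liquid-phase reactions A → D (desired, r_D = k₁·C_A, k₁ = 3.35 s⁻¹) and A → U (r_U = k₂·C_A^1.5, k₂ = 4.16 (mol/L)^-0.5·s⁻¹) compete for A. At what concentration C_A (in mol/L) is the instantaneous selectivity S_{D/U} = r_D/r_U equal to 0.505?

2.54 mol/L

S_{D/U} = (k₁/k₂)·C_A^-0.5 ⇒ C_A = (S·k₂/k₁)^(-2).
= (0.505×4.16/3.35)^(-2) = (0.6271)^(-2) = 2.54 mol/L.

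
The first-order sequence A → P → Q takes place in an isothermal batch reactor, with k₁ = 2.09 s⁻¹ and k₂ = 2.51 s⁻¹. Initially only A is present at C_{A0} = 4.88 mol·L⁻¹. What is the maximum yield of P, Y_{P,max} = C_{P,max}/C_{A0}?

For a first-order series the maximum intermediate yield is C_{P,max}/C_{A0} = (k₁/k₂)^[k₂/(k₂−k₁)].
= (2.09/2.51)^(2.51/(2.51−2.09)) = (0.8327)^(5.976) = 0.3348.

0.335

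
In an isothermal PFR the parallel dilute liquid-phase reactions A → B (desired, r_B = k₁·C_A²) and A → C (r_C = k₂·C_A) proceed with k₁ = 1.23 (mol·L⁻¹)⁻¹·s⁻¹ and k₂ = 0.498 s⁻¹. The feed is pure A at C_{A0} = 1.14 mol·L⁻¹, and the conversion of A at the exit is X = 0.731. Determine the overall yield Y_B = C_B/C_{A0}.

0.456

C_A = C_{A0}(1−X) = 0.3067 mol·L⁻¹.
Along a PFR/batch, dC_C/dC_A = −r_C/(r_B+r_C) = −k₂/(k₂+k₁·C_A).
Integrating from C_{A0} to C_A: C_C = (0.498/1.23)·ln[(0.498+1.23·1.14)/(0.498+1.23·0.307)] = 0.4049·ln(1.900/0.8752) = 0.3139 mol·L⁻¹.
Then C_B = (C_{A0}−C_A) − C_C = 0.8333 − 0.3139 = 0.5194 mol·L⁻¹.
Y_B = C_B/C_{A0} = 0.5194/1.14 = 0.456.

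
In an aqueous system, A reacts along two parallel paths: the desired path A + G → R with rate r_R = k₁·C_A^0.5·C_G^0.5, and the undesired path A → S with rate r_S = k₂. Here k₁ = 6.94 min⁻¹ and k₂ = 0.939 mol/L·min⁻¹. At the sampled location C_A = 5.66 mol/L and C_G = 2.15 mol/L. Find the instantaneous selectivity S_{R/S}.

25.8

S_{R/S} = r_R/r_S = (k₁·C_A^0.5·C_G^0.5)/(k₂) = (k₁/k₂)·C_A^0.5·C_G^0.5.
= (6.94×5.660^0.5×2.150^0.5) / (0.939) = 24.21/0.9390 = 25.8.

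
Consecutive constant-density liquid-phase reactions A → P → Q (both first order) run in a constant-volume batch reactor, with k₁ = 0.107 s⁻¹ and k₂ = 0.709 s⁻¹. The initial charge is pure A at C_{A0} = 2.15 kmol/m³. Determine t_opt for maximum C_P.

Setting dC_P/dt = 0 gives t_opt = ln(k₂/k₁)/(k₂−k₁).
= ln(0.709/0.107)/(0.709−0.107) = ln(6.626)/0.6020 = 1.891/0.6020 = 3.14 s.

3.14 s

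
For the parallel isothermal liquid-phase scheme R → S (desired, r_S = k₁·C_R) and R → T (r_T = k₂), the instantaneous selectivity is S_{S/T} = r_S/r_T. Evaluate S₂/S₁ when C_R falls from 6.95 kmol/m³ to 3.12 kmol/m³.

S_{S/T} = (k₁/k₂)·C_R, so S₂/S₁ = (C_{R,2}/C_{R,1}).
= 3.12/6.95 = 0.449.
Selectivity toward S falls as C_R falls — high-concentration operation is favoured.

0.449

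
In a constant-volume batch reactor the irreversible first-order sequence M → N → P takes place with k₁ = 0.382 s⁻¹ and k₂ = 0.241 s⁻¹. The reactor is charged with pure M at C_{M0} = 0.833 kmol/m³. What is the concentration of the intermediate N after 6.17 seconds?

The intermediate concentration in a first-order A→B→C sequence is C_N = k₁C_{M0}(e^(−k₁t) − e^(−k₂t))/(k₂−k₁).
e^(−k₁t) = e^(−0.382×6.17) = e^(−2.357) = 0.09471; e^(−k₂t) = e^(−1.487) = 0.2261.
C_N = 0.382×0.833/(0.241−0.382) × (0.09471−0.2261) = (-2.257)×(-0.1313) = 0.2964 kmol/m³.

0.296 kmol/m³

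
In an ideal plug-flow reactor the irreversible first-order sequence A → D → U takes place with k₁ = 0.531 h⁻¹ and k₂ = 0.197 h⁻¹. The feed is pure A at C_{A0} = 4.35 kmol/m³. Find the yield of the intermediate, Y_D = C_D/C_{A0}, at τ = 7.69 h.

The intermediate concentration in a first-order A→B→C sequence is C_D = k₁C_{A0}(e^(−k₁τ) − e^(−k₂τ))/(k₂−k₁).
e^(−k₁τ) = e^(−0.531×7.69) = e^(−4.083) = 0.01685; e^(−k₂τ) = e^(−1.515) = 0.2198.
C_D = 0.531×4.35/(0.197−0.531) × (0.01685−0.2198) = (-6.916)×(-0.2030) = 1.404 kmol/m³.
Y_D = C_D/C_{A0} = 1.404/4.35 = 0.323.

0.323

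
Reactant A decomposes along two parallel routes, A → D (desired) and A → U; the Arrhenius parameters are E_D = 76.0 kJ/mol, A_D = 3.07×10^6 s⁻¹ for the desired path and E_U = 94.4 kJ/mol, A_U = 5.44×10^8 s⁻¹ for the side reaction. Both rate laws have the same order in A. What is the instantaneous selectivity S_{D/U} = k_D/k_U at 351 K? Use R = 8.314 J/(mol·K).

3.09

Since both paths have the same order in A, the concentration cancels and S_{D/U} = k_D/k_U = (A_D/A_U)·exp[(E_U−E_D)/(RT)].
(E_U−E_D)/(RT) = (94.4−76.0)×10³/(8.314×351) = 18400/2918 = 6.305.
k_D/k_U = (3.07×10^6/5.44×10^8)·exp(6.305) = 0.005643 × 547.4 = 3.09.
Since E_D < E_U, lowering the temperature improves selectivity toward D.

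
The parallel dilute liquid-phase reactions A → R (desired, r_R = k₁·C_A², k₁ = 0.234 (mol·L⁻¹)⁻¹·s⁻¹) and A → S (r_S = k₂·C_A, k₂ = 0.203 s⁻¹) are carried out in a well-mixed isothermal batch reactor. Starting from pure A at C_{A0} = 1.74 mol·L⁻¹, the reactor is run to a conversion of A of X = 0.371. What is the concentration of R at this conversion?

C_A = C_{A0}(1−X) = 1.094 mol·L⁻¹.
Along a PFR/batch, dC_S/dC_A = −r_S/(r_R+r_S) = −k₂/(k₂+k₁·C_A).
Integrating from C_{A0} to C_A: C_S = (0.203/0.234)·ln[(0.203+0.234·1.74)/(0.203+0.234·1.09)] = 0.8675·ln(0.6102/0.4591) = 0.2468 mol·L⁻¹.
Then C_R = (C_{A0}−C_A) − C_S = 0.6455 − 0.2468 = 0.3988 mol·L⁻¹.

0.399 mol·L⁻¹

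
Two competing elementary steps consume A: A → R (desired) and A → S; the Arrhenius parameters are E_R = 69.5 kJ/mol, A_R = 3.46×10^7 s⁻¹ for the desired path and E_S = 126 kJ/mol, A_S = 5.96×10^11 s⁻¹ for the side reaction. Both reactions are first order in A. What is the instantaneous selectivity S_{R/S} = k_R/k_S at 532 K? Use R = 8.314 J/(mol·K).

20.5

k_R/k_S = (A_R/A_S)·exp[−(E_R−E_S)/(RT)] = (A_R/A_S)·exp[(E_S−E_R)/(RT)].
(E_S−E_R)/(RT) = (126−69.5)×10³/(8.314×532) = 56500/4423 = 12.77.
k_R/k_S = (3.46×10^7/5.96×10^11)·exp(12.77) = 5.805×10^-5 × 3.529×10^5 = 20.5.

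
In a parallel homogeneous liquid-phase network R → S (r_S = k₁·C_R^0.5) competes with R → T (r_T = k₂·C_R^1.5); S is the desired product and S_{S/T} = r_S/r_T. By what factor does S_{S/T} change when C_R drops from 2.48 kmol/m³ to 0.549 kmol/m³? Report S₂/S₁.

S_{S/T} = (k₁/k₂)·C_R⁻¹, so S₂/S₁ = (C_{R,2}/C_{R,1})⁻¹.
= 2.48/0.549 = 4.52.
Selectivity toward S rises as C_R falls — low-concentration operation is favoured.

4.52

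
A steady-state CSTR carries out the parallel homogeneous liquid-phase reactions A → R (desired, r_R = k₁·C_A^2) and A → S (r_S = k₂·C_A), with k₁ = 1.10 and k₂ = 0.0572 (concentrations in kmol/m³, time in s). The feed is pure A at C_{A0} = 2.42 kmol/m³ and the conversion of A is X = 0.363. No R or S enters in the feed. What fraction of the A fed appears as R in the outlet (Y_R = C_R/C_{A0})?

0.351

Exit C_A = C_{A0}(1−X) = 2.42×0.637 = 1.542 kmol/m³.
In a CSTR the entire volume is at exit conditions, so r_R = 1.10×1.542^2 = 2.614 and r_S = 0.0572×1.542 = 0.08818.
Fraction of consumed A going to R: r_R/(r_R+r_S) = 0.9674.
C_R = 0.9674·C_{A0}·X = 0.9674×2.42×0.363 = 0.850 kmol/m³; Y_R = C_R/C_{A0} = 0.351.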